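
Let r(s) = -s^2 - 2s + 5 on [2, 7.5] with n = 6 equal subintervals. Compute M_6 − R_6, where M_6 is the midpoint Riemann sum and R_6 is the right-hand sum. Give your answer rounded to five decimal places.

M_6 ≈ -162.3232060.
R_6 ≈ -192.4681713.
M_6 − R_6 ≈ 30.14497.

30.14497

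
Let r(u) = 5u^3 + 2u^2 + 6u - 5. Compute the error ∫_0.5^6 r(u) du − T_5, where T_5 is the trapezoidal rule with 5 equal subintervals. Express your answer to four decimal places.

-56.2902

Exact integral: ∫_0.5^6 r(u) du ≈ 1843.588542.
T_5 = 1899.87875.
Error ≈ 1843.588542 − 1899.87875 ≈ -56.2902.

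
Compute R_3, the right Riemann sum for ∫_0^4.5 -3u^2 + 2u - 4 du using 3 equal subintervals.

Δu = (4.5 − 0)/3 = 1.5.
Right endpoints: 1.5, 3, 4.5.
f(1.5) = -7.75, f(3) = -25, f(4.5) = -55.75.
Sum = Δu · [f(1.5) + f(3) + f(4.5)].
Sum = -132.75.

-132.75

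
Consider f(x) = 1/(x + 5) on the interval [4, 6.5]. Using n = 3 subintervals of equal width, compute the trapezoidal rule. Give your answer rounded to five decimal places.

0.24540

Δx = (6.5 − 4)/3 = 5/6.
f(4) = 1/9, f(29/6) = 6/59, f(17/3) = 0.09375, f(6.5) = 2/23.
T_3 = (Δx/2)·[f(x_0) + 2f(x_1) + 2f(x_2) + f(x_3)].
Sum ≈ 0.24540.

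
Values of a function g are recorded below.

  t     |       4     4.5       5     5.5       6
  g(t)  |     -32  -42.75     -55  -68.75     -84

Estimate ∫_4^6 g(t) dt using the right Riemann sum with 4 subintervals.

Δt = 0.5.
Sum = 0.5·[(-42.75) + (-55) + (-68.75) + (-84)] = -125.25.

-125.25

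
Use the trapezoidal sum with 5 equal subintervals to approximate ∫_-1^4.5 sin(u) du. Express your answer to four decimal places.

Δu = (4.5 − (-1))/5 = 1.1.
f(-1) ≈ -0.8415, f(0.1) ≈ 0.0998, f(1.2) ≈ 0.9320, f(2.3) ≈ 0.7457, f(3.4) ≈ -0.2555, f(4.5) ≈ -0.9775.
T_5 = (Δu/2)·[f(u_0) + 2f(u_1) + ... + 2f(u_{4}) + f(u_5)].
Sum ≈ 0.6738.

0.6738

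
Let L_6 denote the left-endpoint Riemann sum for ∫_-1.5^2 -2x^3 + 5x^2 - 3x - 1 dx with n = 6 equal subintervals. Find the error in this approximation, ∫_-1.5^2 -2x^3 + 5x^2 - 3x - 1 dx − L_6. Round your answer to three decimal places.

-7.841

Exact integral: ∫_-1.5^2 f(x) dx ≈ 7.36458.
L_6 ≈ 15.20515.
Error ≈ 7.36458 − 15.20515 ≈ -7.841.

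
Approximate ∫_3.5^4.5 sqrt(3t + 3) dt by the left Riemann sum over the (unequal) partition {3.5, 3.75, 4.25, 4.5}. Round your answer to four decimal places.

3.7982

Subinterval widths: 0.25, 0.5, 0.25.
Left endpoints: 3.5, 3.75, 4.25.
f(3.5) ≈ 3.6742, f(3.75) ≈ 3.7749, f(4.25) ≈ 3.9686.
Sum = Σ Δt_i · f(t_i).
Sum ≈ 3.7982.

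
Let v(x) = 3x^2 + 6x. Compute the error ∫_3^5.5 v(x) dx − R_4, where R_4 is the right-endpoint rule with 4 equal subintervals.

Exact integral: ∫_3^5.5 v(x) dx = 203.125.
R_4 = 228.22265625.
Error = 203.125 − 228.22265625 = -25.09765625.

-25.09765625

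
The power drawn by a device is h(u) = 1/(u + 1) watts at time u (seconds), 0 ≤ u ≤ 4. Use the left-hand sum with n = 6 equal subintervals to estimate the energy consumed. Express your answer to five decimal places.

Δu = (4 − 0)/6 = 2/3.
Left endpoints: 0, 2/3, 4/3, 2, 8/3, 10/3.
h(0) = 1, h(2/3) = 0.6, h(4/3) = 3/7, h(2) = 1/3, h(8/3) = 3/11, h(10/3) = 3/13.
Sum = Δu · [h(0) + h(2/3) + h(4/3) + ...].
Sum ≈ 1.91027.

1.91027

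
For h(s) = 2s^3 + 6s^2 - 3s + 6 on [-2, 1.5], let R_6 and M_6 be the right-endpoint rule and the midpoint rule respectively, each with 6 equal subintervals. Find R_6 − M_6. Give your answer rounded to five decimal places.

1.85026

R_6 ≈ 42.3098958.
M_6 ≈ 40.4596354.
R_6 − M_6 ≈ 1.85026.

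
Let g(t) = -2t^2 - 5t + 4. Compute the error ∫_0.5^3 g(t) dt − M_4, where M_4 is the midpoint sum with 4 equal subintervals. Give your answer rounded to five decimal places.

-0.16276

Exact integral: ∫_0.5^3 g(t) dt ≈ -29.7916667.
M_4 = -29.62890625.
Error ≈ -29.7916667 − (-29.62890625) ≈ -0.16276.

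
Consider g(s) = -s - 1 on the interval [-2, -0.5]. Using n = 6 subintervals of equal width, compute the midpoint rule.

0.375

Δs = (-0.5 − (-2))/6 = 0.25.
Midpoints: -1.875, -1.625, -1.375, -1.125, -0.875, -0.625.
g(-1.875) = 0.875, g(-1.625) = 0.625, g(-1.375) = 0.375, g(-1.125) = 0.125, g(-0.875) = -0.125, g(-0.625) = -0.375.
Sum = Δs · [g(-1.875) + g(-1.625) + g(-1.375) + ...].
Sum = 0.375.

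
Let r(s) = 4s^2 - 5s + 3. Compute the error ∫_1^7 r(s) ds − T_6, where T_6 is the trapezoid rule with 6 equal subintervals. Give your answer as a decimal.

Exact integral: ∫_1^7 r(s) ds = 354.
T_6 = 358.
Error = 354 − 358 = -4.

-4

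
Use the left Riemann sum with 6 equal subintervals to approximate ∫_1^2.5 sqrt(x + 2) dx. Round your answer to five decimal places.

Δx = (2.5 − 1)/6 = 0.25.
Left endpoints: 1, 1.25, 1.5, 1.75, 2, 2.25.
f(1) ≈ 1.73205, f(1.25) ≈ 1.80278, f(1.5) ≈ 1.87083, f(1.75) ≈ 1.93649, f(2) ≈ 2.00000, f(2.25) ≈ 2.06155.
Sum = Δx · [f(1) + f(1.25) + f(1.5) + ...].
Sum ≈ 2.85092.

2.85092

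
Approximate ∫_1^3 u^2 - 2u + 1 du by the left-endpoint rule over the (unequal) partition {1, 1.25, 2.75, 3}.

0.859375

Subinterval widths: 0.25, 1.5, 0.25.
Left endpoints: 1, 1.25, 2.75.
f(1) = 0, f(1.25) = 0.0625, f(2.75) = 3.0625.
Sum = Σ Δu_i · f(u_i).
Sum = 0.859375.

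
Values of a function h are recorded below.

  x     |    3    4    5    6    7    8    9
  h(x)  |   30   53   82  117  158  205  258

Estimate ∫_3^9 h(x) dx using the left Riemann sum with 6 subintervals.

Δx = 1.
Sum = 1·[30 + 53 + 82 + 117 + 158 + 205] = 645.

645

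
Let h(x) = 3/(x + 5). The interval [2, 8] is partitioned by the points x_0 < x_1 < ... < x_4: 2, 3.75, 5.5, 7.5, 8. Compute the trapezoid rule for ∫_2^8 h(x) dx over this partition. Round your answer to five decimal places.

1.86841

Subinterval widths: 1.75, 1.75, 2, 0.5.
h(2) = 3/7, h(3.75) = 12/35, h(5.5) = 2/7, h(7.5) = 0.24, h(8) = 3/13.
On each subinterval the trapezoid contributes (Δx_i/2)·[h(x_{i-1}) + h(x_i)].
Sum ≈ 1.86841.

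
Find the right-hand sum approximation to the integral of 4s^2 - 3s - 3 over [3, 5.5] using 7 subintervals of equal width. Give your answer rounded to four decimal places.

Δs = (5.5 − 3)/7 = 5/14.
Right endpoints: 47/14, 26/7, 57/14, 31/7, 67/14, 36/7, 5.5.
f(47/14) = 3137/98, f(26/7) = 2011/49, f(57/14) = 5007/98, f(31/7) = 3046/49, f(67/14) = 7277/98, f(36/7) = 4281/49, f(5.5) = 101.5.
Sum = Δs · [f(47/14) + f(26/7) + f(57/14) + ...].
Sum ≈ 160.5102.

160.5102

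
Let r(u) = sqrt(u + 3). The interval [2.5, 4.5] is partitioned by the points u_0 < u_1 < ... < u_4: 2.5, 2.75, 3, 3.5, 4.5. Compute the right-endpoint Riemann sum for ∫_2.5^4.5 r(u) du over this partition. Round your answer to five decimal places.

Subinterval widths: 0.25, 0.25, 0.5, 1.
Right endpoints: 2.75, 3, 3.5, 4.5.
r(2.75) ≈ 2.39792, r(3) ≈ 2.44949, r(3.5) ≈ 2.54951, r(4.5) ≈ 2.73861.
Sum = Σ Δu_i · r(u_i).
Sum ≈ 5.22522.

5.22522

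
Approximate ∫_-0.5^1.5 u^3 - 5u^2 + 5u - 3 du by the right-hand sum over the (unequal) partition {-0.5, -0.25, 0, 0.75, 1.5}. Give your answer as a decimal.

-5.65625

Subinterval widths: 0.25, 0.25, 0.75, 0.75.
Right endpoints: -0.25, 0, 0.75, 1.5.
f(-0.25) = -4.578125, f(0) = -3, f(0.75) = -1.640625, f(1.5) = -3.375.
Sum = Σ Δu_i · f(u_i).
Sum = -5.65625.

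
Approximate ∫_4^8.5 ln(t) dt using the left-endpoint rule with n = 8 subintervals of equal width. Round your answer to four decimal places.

7.9299

Δt = (8.5 − 4)/8 = 0.5625.
Left endpoints: 4, 4.5625, 5.125, 5.6875, 6.25, 6.8125, 7.375, 7.9375.
f(4) ≈ 1.3863, f(4.5625) ≈ 1.5179, f(5.125) ≈ 1.6341, f(5.6875) ≈ 1.7383, f(6.25) ≈ 1.8326, f(6.8125) ≈ 1.9188, f(7.375) ≈ 1.9981, f(7.9375) ≈ 2.0716.
Sum = Δt · [f(4) + f(4.5625) + f(5.125) + ...].
Sum ≈ 7.9299.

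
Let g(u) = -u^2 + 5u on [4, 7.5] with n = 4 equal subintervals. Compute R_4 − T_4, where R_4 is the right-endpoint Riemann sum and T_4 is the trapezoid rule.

-9.953125

R_4 = -29.06640625.
T_4 = -19.11328125.
R_4 − T_4 = -9.953125.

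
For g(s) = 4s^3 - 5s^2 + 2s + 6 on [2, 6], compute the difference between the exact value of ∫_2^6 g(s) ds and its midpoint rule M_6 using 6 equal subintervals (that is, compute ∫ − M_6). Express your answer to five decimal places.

Exact integral: ∫_2^6 g(s) ds ≈ 989.3333333.
M_6 ≈ 982.9629630.
Error ≈ 989.3333333 − 982.9629630 ≈ 6.37037.

6.37037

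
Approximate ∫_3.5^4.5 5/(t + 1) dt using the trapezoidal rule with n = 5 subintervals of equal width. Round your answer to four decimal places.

Δt = (4.5 − 3.5)/5 = 0.2.
f(3.5) = 10/9, f(3.7) = 50/47, f(3.9) = 50/49, f(4.1) = 50/51, f(4.3) = 50/53, f(4.5) = 10/11.
T_5 = (Δt/2)·[f(t_0) + 2f(t_1) + ... + 2f(t_{4}) + f(t_5)].
Sum ≈ 1.0036.

1.0036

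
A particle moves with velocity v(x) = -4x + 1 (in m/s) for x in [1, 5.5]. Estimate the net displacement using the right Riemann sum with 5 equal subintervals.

Δx = (5.5 − 1)/5 = 0.9.
Right endpoints: 1.9, 2.8, 3.7, 4.6, 5.5.
v(1.9) = -6.6, v(2.8) = -10.2, v(3.7) = -13.8, v(4.6) = -17.4, v(5.5) = -21.
Sum = Δx · [v(1.9) + v(2.8) + v(3.7) + v(4.6) + v(5.5)].
Sum = -62.1.

-62.1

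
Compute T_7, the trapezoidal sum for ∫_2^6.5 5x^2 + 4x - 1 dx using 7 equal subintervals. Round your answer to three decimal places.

517.925

Δx = (6.5 − 2)/7 = 9/14.
f(2) = 27, f(37/14) = 8721/196, f(23/7) = 3240/49, f(55/14) = 18009/196, f(32/7) = 5967/49, f(73/14) = 30537/196, f(41/7) = 9504/49, f(6.5) = 236.25.
T_7 = (Δx/2)·[f(x_0) + 2f(x_1) + ... + 2f(x_{6}) + f(x_7)].
Sum ≈ 517.925.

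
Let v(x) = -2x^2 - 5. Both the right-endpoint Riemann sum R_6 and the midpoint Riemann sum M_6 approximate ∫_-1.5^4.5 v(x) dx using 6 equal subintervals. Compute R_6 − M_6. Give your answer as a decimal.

R_6 = -113.
M_6 = -92.
R_6 − M_6 = -21.

-21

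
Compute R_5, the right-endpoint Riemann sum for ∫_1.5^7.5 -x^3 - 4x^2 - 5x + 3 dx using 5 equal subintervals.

Δx = (7.5 − 1.5)/5 = 1.2.
Right endpoints: 2.7, 3.9, 5.1, 6.3, 7.5.
f(2.7) = -59.343, f(3.9) = -136.659, f(5.1) = -259.191, f(6.3) = -437.307, f(7.5) = -681.375.
Sum = Δx · [f(2.7) + f(3.9) + f(5.1) + f(6.3) + f(7.5)].
Sum = -1888.65.

-1888.65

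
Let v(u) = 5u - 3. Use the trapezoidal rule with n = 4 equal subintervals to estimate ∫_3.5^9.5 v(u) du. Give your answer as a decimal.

177

Δu = (9.5 − 3.5)/4 = 1.5.
v(3.5) = 14.5, v(5) = 22, v(6.5) = 29.5, v(8) = 37, v(9.5) = 44.5.
T_4 = (Δu/2)·[v(u_0) + 2v(u_1) + 2v(u_2) + 2v(u_3) + v(u_4)].
Sum = 177.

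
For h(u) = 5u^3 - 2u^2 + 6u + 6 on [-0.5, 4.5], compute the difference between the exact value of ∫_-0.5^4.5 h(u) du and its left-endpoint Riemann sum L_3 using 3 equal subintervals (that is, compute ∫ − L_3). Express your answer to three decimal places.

307.060

Exact integral: ∫_-0.5^4.5 h(u) du ≈ 541.66667.
L_3 ≈ 234.60648.
Error ≈ 541.66667 − 234.60648 ≈ 307.060.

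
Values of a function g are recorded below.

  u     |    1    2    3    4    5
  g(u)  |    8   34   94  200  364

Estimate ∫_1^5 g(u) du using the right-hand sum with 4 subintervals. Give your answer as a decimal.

Δu = 1.
Sum = 1·[34 + 94 + 200 + 364] = 692.

692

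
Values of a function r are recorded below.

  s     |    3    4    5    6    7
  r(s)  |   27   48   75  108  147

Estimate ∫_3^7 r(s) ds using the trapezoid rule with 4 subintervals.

318

Δs = 1.
T_4 = (1/2)·[27 + 2·48 + 2·75 + 2·108 + 147] = 318.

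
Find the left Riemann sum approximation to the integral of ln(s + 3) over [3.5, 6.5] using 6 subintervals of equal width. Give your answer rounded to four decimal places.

Δs = (6.5 − 3.5)/6 = 0.5.
Left endpoints: 3.5, 4, 4.5, 5, 5.5, 6.
f(3.5) ≈ 1.8718, f(4) ≈ 1.9459, f(4.5) ≈ 2.0149, f(5) ≈ 2.0794, f(5.5) ≈ 2.1401, f(6) ≈ 2.1972.
Sum = Δs · [f(3.5) + f(4) + f(4.5) + ...].
Sum ≈ 6.1247.

6.1247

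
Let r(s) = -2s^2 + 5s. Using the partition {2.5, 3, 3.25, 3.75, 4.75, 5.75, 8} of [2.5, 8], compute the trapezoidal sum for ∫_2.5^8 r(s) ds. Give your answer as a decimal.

-191.09375

Subinterval widths: 0.5, 0.25, 0.5, 1, 1, 2.25.
r(2.5) = 0, r(3) = -3, r(3.25) = -4.875, r(3.75) = -9.375, r(4.75) = -21.375, r(5.75) = -37.375, r(8) = -88.
On each subinterval the trapezoid contributes (Δs_i/2)·[r(s_{i-1}) + r(s_i)].
Sum = -191.09375.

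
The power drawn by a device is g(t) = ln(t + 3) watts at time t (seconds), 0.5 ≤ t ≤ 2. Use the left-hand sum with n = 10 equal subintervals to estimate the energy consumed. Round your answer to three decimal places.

Δt = (2 − 0.5)/10 = 0.15.
Left endpoints: 0.5, 0.65, 0.8, 0.95, 1.1, 1.25, 1.4, 1.55, 1.7, 1.85.
g(0.5) ≈ 1.253, g(0.65) ≈ 1.295, g(0.8) ≈ 1.335, g(0.95) ≈ 1.374, g(1.1) ≈ 1.411, g(1.25) ≈ 1.447, g(1.4) ≈ 1.482, g(1.55) ≈ 1.515, g(1.7) ≈ 1.548, g(1.85) ≈ 1.579.
Sum = Δt · [g(0.5) + g(0.65) + g(0.8) + ...].
Sum ≈ 2.136.

2.136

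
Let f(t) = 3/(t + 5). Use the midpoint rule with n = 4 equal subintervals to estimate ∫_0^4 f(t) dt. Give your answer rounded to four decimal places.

1.7599

Δt = (4 − 0)/4 = 1.
Midpoints: 0.5, 1.5, 2.5, 3.5.
f(0.5) = 6/11, f(1.5) = 6/13, f(2.5) = 0.4, f(3.5) = 6/17.
Sum = Δt · [f(0.5) + f(1.5) + f(2.5) + f(3.5)].
Sum ≈ 1.7599.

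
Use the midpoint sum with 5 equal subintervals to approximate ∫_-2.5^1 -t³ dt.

Δt = (1 − (-2.5))/5 = 0.7.
Midpoints: -2.15, -1.45, -0.75, -0.05, 0.65.
f(-2.15) = 9.938375, f(-1.45) = 3.048625, f(-0.75) = 0.421875, f(-0.05) = 0.000125, f(0.65) = -0.274625.
Sum = Δt · [f(-2.15) + f(-1.45) + f(-0.75) + f(-0.05) + f(0.65)].
Sum = 9.1940625.

9.1940625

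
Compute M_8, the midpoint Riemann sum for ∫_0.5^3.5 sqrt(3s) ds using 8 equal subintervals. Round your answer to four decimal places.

Δs = (3.5 − 0.5)/8 = 0.375.
Midpoints: 0.6875, 1.0625, 1.4375, 1.8125, 2.1875, 2.5625, 2.9375, 3.3125.
f(0.6875) ≈ 1.4361, f(1.0625) ≈ 1.7854, f(1.4375) ≈ 2.0767, f(1.8125) ≈ 2.3318, f(2.1875) ≈ 2.5617, f(2.5625) ≈ 2.7726, f(2.9375) ≈ 2.9686, f(3.3125) ≈ 3.1524.
Sum = Δs · [f(0.6875) + f(1.0625) + f(1.4375) + ...].
Sum ≈ 7.1570.

7.1570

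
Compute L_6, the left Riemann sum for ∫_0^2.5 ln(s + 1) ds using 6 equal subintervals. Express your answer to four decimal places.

1.6134

Δs = (2.5 − 0)/6 = 5/12.
Left endpoints: 0, 5/12, 5/6, 1.25, 5/3, 25/12.
f(0) ≈ 0.0000, f(5/12) ≈ 0.3483, f(5/6) ≈ 0.6061, f(1.25) ≈ 0.8109, f(5/3) ≈ 0.9808, f(25/12) ≈ 1.1260.
Sum = Δs · [f(0) + f(5/12) + f(5/6) + ...].
Sum ≈ 1.6134.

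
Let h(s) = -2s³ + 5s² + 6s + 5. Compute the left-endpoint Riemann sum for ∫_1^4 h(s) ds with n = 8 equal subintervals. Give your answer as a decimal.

Δs = (4 − 1)/8 = 0.375.
Left endpoints: 1, 1.375, 1.75, 2.125, 2.5, 2.875, 3.25, 3.625.
h(1) = 14, h(1.375) = 17.50390625, h(1.75) = 20.09375, h(2.125) = 21.13671875, h(2.5) = 20, h(2.875) = 16.05078125, h(3.25) = 8.65625, h(3.625) = -2.81640625.
Sum = Δs · [h(1) + h(1.375) + h(1.75) + ...].
Sum = 42.984375.

42.984375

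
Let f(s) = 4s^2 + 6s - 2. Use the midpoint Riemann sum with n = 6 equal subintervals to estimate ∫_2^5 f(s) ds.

212.75

Δs = (5 − 2)/6 = 0.5.
Midpoints: 2.25, 2.75, 3.25, 3.75, 4.25, 4.75.
f(2.25) = 31.75, f(2.75) = 44.75, f(3.25) = 59.75, f(3.75) = 76.75, f(4.25) = 95.75, f(4.75) = 116.75.
Sum = Δs · [f(2.25) + f(2.75) + f(3.25) + ...].
Sum = 212.75.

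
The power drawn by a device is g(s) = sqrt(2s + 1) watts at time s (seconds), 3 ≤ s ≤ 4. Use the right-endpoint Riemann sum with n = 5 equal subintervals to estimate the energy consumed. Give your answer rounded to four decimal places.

Δs = (4 − 3)/5 = 0.2.
Right endpoints: 3.2, 3.4, 3.6, 3.8, 4.
g(3.2) ≈ 2.7203, g(3.4) ≈ 2.7928, g(3.6) ≈ 2.8636, g(3.8) ≈ 2.9326, g(4) ≈ 3.0000.
Sum = Δs · [g(3.2) + g(3.4) + g(3.6) + g(3.8) + g(4)].
Sum ≈ 2.8619.

2.8619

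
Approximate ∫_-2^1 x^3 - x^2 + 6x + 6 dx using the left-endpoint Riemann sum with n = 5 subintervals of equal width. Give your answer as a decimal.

Δx = (1 − (-2))/5 = 0.6.
Left endpoints: -2, -1.4, -0.8, -0.2, 0.4.
f(-2) = -18, f(-1.4) = -7.104, f(-0.8) = 0.048, f(-0.2) = 4.752, f(0.4) = 8.304.
Sum = Δx · [f(-2) + f(-1.4) + f(-0.8) + f(-0.2) + f(0.4)].
Sum = -7.2.

-7.2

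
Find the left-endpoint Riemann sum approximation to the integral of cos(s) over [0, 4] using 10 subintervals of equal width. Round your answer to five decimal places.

-0.41596

Δs = (4 − 0)/10 = 0.4.
Left endpoints: 0, 0.4, 0.8, 1.2, 1.6, 2, 2.4, 2.8, 3.2, 3.6.
f(0) ≈ 1.00000, f(0.4) ≈ 0.92106, f(0.8) ≈ 0.69671, f(1.2) ≈ 0.36236, f(1.6) ≈ -0.02920, f(2) ≈ -0.41615, f(2.4) ≈ -0.73739, f(2.8) ≈ -0.94222, f(3.2) ≈ -0.99829, f(3.6) ≈ -0.89676.
Sum = Δs · [f(0) + f(0.4) + f(0.8) + ...].
Sum ≈ -0.41596.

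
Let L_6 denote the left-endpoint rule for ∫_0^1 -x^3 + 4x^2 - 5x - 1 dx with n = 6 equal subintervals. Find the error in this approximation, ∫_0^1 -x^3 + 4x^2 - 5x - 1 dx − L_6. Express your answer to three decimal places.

-0.178

Exact integral: ∫_0^1 f(x) dx ≈ -2.41667.
L_6 ≈ -2.23843.
Error ≈ -2.41667 − (-2.23843) ≈ -0.178.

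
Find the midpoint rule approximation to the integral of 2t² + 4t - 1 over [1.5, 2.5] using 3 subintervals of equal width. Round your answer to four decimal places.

15.1481

Δt = (2.5 − 1.5)/3 = 1/3.
Midpoints: 5/3, 2, 7/3.
f(5/3) = 101/9, f(2) = 15, f(7/3) = 173/9.
Sum = Δt · [f(5/3) + f(2) + f(7/3)].
Sum ≈ 15.1481.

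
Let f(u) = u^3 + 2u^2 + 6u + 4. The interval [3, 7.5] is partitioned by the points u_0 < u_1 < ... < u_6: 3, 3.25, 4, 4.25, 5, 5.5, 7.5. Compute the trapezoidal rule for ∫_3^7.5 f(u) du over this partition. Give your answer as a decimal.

Subinterval widths: 0.25, 0.75, 0.25, 0.75, 0.5, 2.
f(3) = 67, f(3.25) = 78.953125, f(4) = 124, f(4.25) = 142.390625, f(5) = 209, f(5.5) = 263.875, f(7.5) = 583.375.
On each subinterval the trapezoid contributes (Δu_i/2)·[f(u_{i-1}) + f(u_i)].
Sum = 1224.890625.

1224.890625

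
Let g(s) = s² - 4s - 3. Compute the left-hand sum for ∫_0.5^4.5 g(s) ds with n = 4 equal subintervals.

Δs = (4.5 − 0.5)/4 = 1.
Left endpoints: 0.5, 1.5, 2.5, 3.5.
g(0.5) = -4.75, g(1.5) = -6.75, g(2.5) = -6.75, g(3.5) = -4.75.
Sum = Δs · [g(0.5) + g(1.5) + g(2.5) + g(3.5)].
Sum = -23.

-23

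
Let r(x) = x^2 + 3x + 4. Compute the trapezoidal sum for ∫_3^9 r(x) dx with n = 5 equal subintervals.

367.44

Δx = (9 − 3)/5 = 1.2.
r(3) = 22, r(4.2) = 34.24, r(5.4) = 49.36, r(6.6) = 67.36, r(7.8) = 88.24, r(9) = 112.
T_5 = (Δx/2)·[r(x_0) + 2r(x_1) + ... + 2r(x_{4}) + r(x_5)].
Sum = 367.44.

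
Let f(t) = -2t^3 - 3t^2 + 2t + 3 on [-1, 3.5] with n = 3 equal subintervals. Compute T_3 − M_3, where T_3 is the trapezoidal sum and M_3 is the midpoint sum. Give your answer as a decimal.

-26.578125

T_3 = -111.375.
M_3 = -84.796875.
T_3 − M_3 = -26.578125.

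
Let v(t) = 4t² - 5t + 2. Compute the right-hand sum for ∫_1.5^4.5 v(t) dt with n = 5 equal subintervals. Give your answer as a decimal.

95.82

Δt = (4.5 − 1.5)/5 = 0.6.
Right endpoints: 2.1, 2.7, 3.3, 3.9, 4.5.
v(2.1) = 9.14, v(2.7) = 17.66, v(3.3) = 29.06, v(3.9) = 43.34, v(4.5) = 60.5.
Sum = Δt · [v(2.1) + v(2.7) + v(3.3) + v(3.9) + v(4.5)].
Sum = 95.82.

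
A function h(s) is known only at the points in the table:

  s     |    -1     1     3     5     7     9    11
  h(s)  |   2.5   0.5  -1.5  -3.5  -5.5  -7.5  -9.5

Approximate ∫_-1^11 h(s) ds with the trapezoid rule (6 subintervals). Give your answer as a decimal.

-42

Δs = 2.
T_6 = (2/2)·[2.5 + 2·0.5 + 2·(-1.5) + 2·(-3.5) + 2·(-5.5) + 2·(-7.5) + (-9.5)] = -42.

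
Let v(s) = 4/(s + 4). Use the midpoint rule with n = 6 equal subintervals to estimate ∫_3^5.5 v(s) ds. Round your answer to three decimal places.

1.221

Δs = (5.5 − 3)/6 = 5/12.
Midpoints: 77/24, 3.625, 97/24, 107/24, 4.875, 127/24.
v(77/24) = 96/173, v(3.625) = 32/61, v(97/24) = 96/193, v(107/24) = 96/203, v(4.875) = 32/71, v(127/24) = 96/223.
Sum = Δs · [v(77/24) + v(3.625) + v(97/24) + ...].
Sum ≈ 1.221.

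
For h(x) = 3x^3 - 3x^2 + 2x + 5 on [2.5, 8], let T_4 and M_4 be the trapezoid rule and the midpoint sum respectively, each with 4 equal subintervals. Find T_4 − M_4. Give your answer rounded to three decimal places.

115.033

T_4 ≈ 2708.26660.
M_4 ≈ 2593.23389.
T_4 − M_4 ≈ 115.033.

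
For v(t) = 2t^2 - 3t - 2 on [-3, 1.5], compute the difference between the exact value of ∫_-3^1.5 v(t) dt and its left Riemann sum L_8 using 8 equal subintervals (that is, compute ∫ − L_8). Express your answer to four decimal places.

Exact integral: ∫_-3^1.5 v(t) dt = 21.375.
L_8 ≈ 29.443359.
Error ≈ 21.375 − 29.443359 ≈ -8.0684.

-8.0684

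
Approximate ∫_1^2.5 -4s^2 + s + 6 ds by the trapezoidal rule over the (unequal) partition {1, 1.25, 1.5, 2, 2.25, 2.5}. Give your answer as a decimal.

-8

Subinterval widths: 0.25, 0.25, 0.5, 0.25, 0.25.
f(1) = 3, f(1.25) = 1, f(1.5) = -1.5, f(2) = -8, f(2.25) = -12, f(2.5) = -16.5.
On each subinterval the trapezoid contributes (Δs_i/2)·[f(s_{i-1}) + f(s_i)].
Sum = -8.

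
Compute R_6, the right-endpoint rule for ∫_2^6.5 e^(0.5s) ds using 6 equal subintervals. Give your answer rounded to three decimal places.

Δs = (6.5 − 2)/6 = 0.75.
Right endpoints: 2.75, 3.5, 4.25, 5, 5.75, 6.5.
f(2.75) ≈ 3.955, f(3.5) ≈ 5.755, f(4.25) ≈ 8.373, f(5) ≈ 12.182, f(5.75) ≈ 17.725, f(6.5) ≈ 25.790.
Sum = Δs · [f(2.75) + f(3.5) + f(4.25) + ...].
Sum ≈ 55.336.

55.336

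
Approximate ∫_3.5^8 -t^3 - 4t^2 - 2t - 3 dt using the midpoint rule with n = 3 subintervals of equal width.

Δt = (8 − 3.5)/3 = 1.5.
Midpoints: 4.25, 5.75, 7.25.
f(4.25) = -160.515625, f(5.75) = -336.859375, f(7.25) = -608.828125.
Sum = Δt · [f(4.25) + f(5.75) + f(7.25)].
Sum = -1659.3046875.

-1659.3046875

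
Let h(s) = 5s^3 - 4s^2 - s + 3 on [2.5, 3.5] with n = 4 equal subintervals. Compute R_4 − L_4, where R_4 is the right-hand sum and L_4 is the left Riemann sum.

27.8125

R_4 = 116.75.
L_4 = 88.9375.
R_4 − L_4 = 27.8125.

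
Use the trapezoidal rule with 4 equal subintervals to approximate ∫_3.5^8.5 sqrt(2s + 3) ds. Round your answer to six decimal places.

19.261280

Δs = (8.5 − 3.5)/4 = 1.25.
f(3.5) ≈ 3.162278, f(4.75) ≈ 3.535534, f(6) ≈ 3.872983, f(7.25) ≈ 4.183300, f(8.5) ≈ 4.472136.
T_4 = (Δs/2)·[f(s_0) + 2f(s_1) + 2f(s_2) + 2f(s_3) + f(s_4)].
Sum ≈ 19.261280.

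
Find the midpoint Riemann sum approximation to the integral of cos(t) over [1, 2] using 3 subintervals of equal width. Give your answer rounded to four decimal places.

Δt = (2 − 1)/3 = 1/3.
Midpoints: 7/6, 1.5, 11/6.
f(7/6) ≈ 0.3932, f(1.5) ≈ 0.0707, f(11/6) ≈ -0.2595.
Sum = Δt · [f(7/6) + f(1.5) + f(11/6)].
Sum ≈ 0.0681.

0.0681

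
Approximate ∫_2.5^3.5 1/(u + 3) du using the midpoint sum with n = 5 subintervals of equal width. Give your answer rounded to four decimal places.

Δu = (3.5 − 2.5)/5 = 0.2.
Midpoints: 2.6, 2.8, 3, 3.2, 3.4.
f(2.6) = 5/28, f(2.8) = 5/29, f(3) = 1/6, f(3.2) = 5/31, f(3.4) = 0.15625.
Sum = Δu · [f(2.6) + f(2.8) + f(3) + f(3.2) + f(3.4)].
Sum ≈ 0.1670.

0.1670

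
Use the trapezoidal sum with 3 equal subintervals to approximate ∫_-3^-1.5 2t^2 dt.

15.875

Δt = (-1.5 − (-3))/3 = 0.5.
f(-3) = 18, f(-2.5) = 12.5, f(-2) = 8, f(-1.5) = 4.5.
T_3 = (Δt/2)·[f(t_0) + 2f(t_1) + 2f(t_2) + f(t_3)].
Sum = 15.875.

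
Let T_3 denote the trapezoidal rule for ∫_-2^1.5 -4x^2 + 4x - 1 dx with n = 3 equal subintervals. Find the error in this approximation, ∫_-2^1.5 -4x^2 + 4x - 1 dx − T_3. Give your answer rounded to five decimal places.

3.17593

Exact integral: ∫_-2^1.5 f(x) dx ≈ -22.1666667.
T_3 ≈ -25.3425926.
Error ≈ -22.1666667 − (-25.3425926) ≈ 3.17593.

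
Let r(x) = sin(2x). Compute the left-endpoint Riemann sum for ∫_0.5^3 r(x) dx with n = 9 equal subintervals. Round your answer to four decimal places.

Δx = (3 − 0.5)/9 = 5/18.
Left endpoints: 0.5, 7/9, 19/18, 4/3, 29/18, 17/9, 13/6, 22/9, 49/18.
r(0.5) ≈ 0.8415, r(7/9) ≈ 0.9999, r(19/18) ≈ 0.8575, r(4/3) ≈ 0.4573, r(29/18) ≈ -0.0805, r(17/9) ≈ -0.5941, r(13/6) ≈ -0.9290, r(22/9) ≈ -0.9845, r(49/18) ≈ -0.7438.
Sum = Δx · [r(0.5) + r(7/9) + r(19/18) + ...].
Sum ≈ -0.0488.

-0.0488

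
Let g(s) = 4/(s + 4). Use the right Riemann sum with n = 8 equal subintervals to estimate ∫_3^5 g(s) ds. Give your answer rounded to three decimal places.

0.990

Δs = (5 − 3)/8 = 0.25.
Right endpoints: 3.25, 3.5, 3.75, 4, 4.25, 4.5, 4.75, 5.
g(3.25) = 16/29, g(3.5) = 8/15, g(3.75) = 16/31, g(4) = 0.5, g(4.25) = 16/33, g(4.5) = 8/17, g(4.75) = 16/35, g(5) = 4/9.
Sum = Δs · [g(3.25) + g(3.5) + g(3.75) + ...].
Sum ≈ 0.990.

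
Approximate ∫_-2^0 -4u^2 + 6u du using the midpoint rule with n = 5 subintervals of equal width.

Δu = (0 − (-2))/5 = 0.4.
Midpoints: -1.8, -1.4, -1, -0.6, -0.2.
f(-1.8) = -23.76, f(-1.4) = -16.24, f(-1) = -10, f(-0.6) = -5.04, f(-0.2) = -1.36.
Sum = Δu · [f(-1.8) + f(-1.4) + f(-1) + f(-0.6) + f(-0.2)].
Sum = -22.56.

-22.56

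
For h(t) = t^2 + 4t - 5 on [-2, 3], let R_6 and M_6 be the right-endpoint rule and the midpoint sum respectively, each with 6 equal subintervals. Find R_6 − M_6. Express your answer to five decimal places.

R_6 ≈ 7.6620370.
M_6 ≈ -3.6226852.
R_6 − M_6 ≈ 11.28472.

11.28472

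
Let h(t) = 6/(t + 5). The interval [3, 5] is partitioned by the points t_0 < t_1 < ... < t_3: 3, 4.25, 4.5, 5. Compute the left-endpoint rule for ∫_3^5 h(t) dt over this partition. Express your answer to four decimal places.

Subinterval widths: 1.25, 0.25, 0.5.
Left endpoints: 3, 4.25, 4.5.
h(3) = 0.75, h(4.25) = 24/37, h(4.5) = 12/19.
Sum = Σ Δt_i · h(t_i).
Sum ≈ 1.4155.

1.4155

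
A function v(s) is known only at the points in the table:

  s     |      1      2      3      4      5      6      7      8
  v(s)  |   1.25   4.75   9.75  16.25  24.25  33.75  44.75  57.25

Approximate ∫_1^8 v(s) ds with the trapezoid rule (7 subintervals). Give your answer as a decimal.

Δs = 1.
T_7 = (1/2)·[1.25 + 2·4.75 + 2·9.75 + 2·16.25 + 2·24.25 + 2·33.75 + 2·44.75 + 57.25] = 162.75.

162.75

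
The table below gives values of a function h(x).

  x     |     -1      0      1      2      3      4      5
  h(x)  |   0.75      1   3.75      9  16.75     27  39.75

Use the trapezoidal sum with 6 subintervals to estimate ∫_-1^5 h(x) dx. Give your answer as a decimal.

77.75

Δx = 1.
T_6 = (1/2)·[0.75 + 2·1 + 2·3.75 + 2·9 + 2·16.75 + 2·27 + 39.75] = 77.75.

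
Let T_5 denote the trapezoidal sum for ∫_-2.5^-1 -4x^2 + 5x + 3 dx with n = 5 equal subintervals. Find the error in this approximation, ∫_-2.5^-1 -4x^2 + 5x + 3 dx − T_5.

0.09

Exact integral: ∫_-2.5^-1 f(x) dx = -28.125.
T_5 = -28.215.
Error = -28.125 − (-28.215) = 0.09.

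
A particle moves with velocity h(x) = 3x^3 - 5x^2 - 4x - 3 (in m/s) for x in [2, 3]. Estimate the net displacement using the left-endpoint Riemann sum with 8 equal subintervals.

Δx = (3 − 2)/8 = 0.125.
Left endpoints: 2, 2.125, 2.25, 2.375, 2.5, 2.625, 2.75, 2.875.
h(2) = -7, h(2.125) = -2709/512, h(2.25) = -3.140625, h(2.375) = -263/512, h(2.5) = 2.625, h(2.625) = 3231/512, h(2.75) = 10.578125, h(2.875) = 7917/512.
Sum = Δx · [h(2) + h(2.125) + h(2.25) + ...].
Sum = 2.37890625.

2.37890625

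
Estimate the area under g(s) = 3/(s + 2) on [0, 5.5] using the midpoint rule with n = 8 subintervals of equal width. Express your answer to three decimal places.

Δs = (5.5 − 0)/8 = 0.6875.
Midpoints: 0.34375, 1.03125, 1.71875, 2.40625, 3.09375, 3.78125, 4.46875, 5.15625.
g(0.34375) = 1.28, g(1.03125) = 96/97, g(1.71875) = 96/119, g(2.40625) = 32/47, g(3.09375) = 96/163, g(3.78125) = 96/185, g(4.46875) = 32/69, g(5.15625) = 96/229.
Sum = Δs · [g(0.34375) + g(1.03125) + g(1.71875) + ...].
Sum ≈ 3.952.

3.952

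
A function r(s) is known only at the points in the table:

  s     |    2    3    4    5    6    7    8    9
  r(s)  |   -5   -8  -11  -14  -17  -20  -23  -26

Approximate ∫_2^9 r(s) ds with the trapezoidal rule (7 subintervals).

Δs = 1.
T_7 = (1/2)·[(-5) + 2·(-8) + 2·(-11) + 2·(-14) + 2·(-17) + 2·(-20) + 2·(-23) + (-26)] = -108.5.

-108.5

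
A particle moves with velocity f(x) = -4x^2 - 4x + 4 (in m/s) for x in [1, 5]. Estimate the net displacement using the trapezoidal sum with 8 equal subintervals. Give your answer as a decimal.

Δx = (5 − 1)/8 = 0.5.
f(1) = -4, f(1.5) = -11, f(2) = -20, f(2.5) = -31, f(3) = -44, f(3.5) = -59, f(4) = -76, f(4.5) = -95, f(5) = -116.
T_8 = (Δx/2)·[f(x_0) + 2f(x_1) + ... + 2f(x_{7}) + f(x_8)].
Sum = -198.

-198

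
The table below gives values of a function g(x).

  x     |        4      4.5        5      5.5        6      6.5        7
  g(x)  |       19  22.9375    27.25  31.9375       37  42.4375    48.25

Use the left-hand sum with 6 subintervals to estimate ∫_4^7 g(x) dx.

90.28125

Δx = 0.5.
Sum = 0.5·[19 + 22.9375 + 27.25 + 31.9375 + 37 + 42.4375] = 90.28125.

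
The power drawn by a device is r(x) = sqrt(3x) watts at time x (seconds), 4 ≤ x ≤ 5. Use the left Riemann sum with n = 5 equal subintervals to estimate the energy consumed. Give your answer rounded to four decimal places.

Δx = (5 − 4)/5 = 0.2.
Left endpoints: 4, 4.2, 4.4, 4.6, 4.8.
r(4) ≈ 3.4641, r(4.2) ≈ 3.5496, r(4.4) ≈ 3.6332, r(4.6) ≈ 3.7148, r(4.8) ≈ 3.7947.
Sum = Δx · [r(4) + r(4.2) + r(4.4) + r(4.6) + r(4.8)].
Sum ≈ 3.6313.

3.6313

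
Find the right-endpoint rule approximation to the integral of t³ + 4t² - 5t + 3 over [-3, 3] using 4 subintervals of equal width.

Δt = (3 − (-3))/4 = 1.5.
Right endpoints: -1.5, 0, 1.5, 3.
f(-1.5) = 16.125, f(0) = 3, f(1.5) = 7.875, f(3) = 51.
Sum = Δt · [f(-1.5) + f(0) + f(1.5) + f(3)].
Sum = 117.

117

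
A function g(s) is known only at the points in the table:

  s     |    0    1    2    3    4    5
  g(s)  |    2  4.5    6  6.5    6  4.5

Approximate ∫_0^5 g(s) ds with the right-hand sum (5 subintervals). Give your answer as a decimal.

27.5

Δs = 1.
Sum = 1·[4.5 + 6 + 6.5 + 6 + 4.5] = 27.5.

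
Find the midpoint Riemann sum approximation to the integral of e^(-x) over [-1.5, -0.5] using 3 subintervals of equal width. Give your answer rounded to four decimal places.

2.8199

Δx = (-0.5 − (-1.5))/3 = 1/3.
Midpoints: -4/3, -1, -2/3.
f(-4/3) ≈ 3.7937, f(-1) ≈ 2.7183, f(-2/3) ≈ 1.9477.
Sum = Δx · [f(-4/3) + f(-1) + f(-2/3)].
Sum ≈ 2.8199.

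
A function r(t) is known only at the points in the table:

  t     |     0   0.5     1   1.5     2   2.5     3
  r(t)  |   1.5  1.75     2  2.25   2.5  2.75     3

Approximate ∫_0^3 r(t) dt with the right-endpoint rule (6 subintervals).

Δt = 0.5.
Sum = 0.5·[1.75 + 2 + 2.25 + 2.5 + 2.75 + 3] = 7.125.

7.125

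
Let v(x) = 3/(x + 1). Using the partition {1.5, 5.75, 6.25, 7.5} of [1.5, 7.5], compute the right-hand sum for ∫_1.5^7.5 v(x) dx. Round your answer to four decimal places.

Subinterval widths: 4.25, 0.5, 1.25.
Right endpoints: 5.75, 6.25, 7.5.
v(5.75) = 4/9, v(6.25) = 12/29, v(7.5) = 6/17.
Sum = Σ Δx_i · v(x_i).
Sum ≈ 2.5370.

2.5370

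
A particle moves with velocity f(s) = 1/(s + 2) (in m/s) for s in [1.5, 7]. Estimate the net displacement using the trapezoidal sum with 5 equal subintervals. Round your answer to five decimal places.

0.95137

Δs = (7 − 1.5)/5 = 1.1.
f(1.5) = 2/7, f(2.6) = 5/23, f(3.7) = 10/57, f(4.8) = 5/34, f(5.9) = 10/79, f(7) = 1/9.
T_5 = (Δs/2)·[f(s_0) + 2f(s_1) + ... + 2f(s_{4}) + f(s_5)].
Sum ≈ 0.95137.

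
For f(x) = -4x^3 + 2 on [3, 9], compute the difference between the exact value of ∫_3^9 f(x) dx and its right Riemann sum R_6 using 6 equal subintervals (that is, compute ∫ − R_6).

Exact integral: ∫_3^9 f(x) dx = -6468.
R_6 = -7944.
Error = -6468 − (-7944) = 1476.

1476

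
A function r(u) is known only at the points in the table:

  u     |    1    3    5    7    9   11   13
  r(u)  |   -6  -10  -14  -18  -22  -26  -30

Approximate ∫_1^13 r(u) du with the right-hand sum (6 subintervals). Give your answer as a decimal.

Δu = 2.
Sum = 2·[(-10) + (-14) + (-18) + (-22) + (-26) + (-30)] = -240.

-240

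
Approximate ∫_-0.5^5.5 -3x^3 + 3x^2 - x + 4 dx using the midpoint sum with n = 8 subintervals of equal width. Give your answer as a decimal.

Δx = (5.5 − (-0.5))/8 = 0.75.
Midpoints: -0.125, 0.625, 1.375, 2.125, 2.875, 3.625, 4.375, 5.125.
f(-0.125) = 2139/512, f(0.625) = 1953/512, f(1.375) = 255/512, f(2.125) = -6843/512, f(2.875) = -23229/512, f(3.625) = -52791/512, f(4.375) = -99417/512, f(5.125) = -166995/512.
Sum = Δx · [f(-0.125) + f(0.625) + f(1.375) + ...].
Sum = -505.265625.

-505.265625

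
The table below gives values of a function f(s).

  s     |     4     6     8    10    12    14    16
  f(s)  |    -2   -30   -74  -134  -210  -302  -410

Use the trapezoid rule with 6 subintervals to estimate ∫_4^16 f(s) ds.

-1912

Δs = 2.
T_6 = (2/2)·[(-2) + 2·(-30) + 2·(-74) + 2·(-134) + 2·(-210) + 2·(-302) + (-410)] = -1912.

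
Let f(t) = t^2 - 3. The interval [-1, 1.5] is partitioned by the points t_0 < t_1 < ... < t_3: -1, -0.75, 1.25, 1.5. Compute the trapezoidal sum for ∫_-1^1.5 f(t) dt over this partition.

-4.703125

Subinterval widths: 0.25, 2, 0.25.
f(-1) = -2, f(-0.75) = -2.4375, f(1.25) = -1.4375, f(1.5) = -0.75.
On each subinterval the trapezoid contributes (Δt_i/2)·[f(t_{i-1}) + f(t_i)].
Sum = -4.703125.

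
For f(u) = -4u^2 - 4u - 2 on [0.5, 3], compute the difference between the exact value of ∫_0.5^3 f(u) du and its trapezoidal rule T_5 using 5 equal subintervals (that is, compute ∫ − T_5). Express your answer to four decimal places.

0.4167

Exact integral: ∫_0.5^3 f(u) du ≈ -58.333333.
T_5 = -58.75.
Error ≈ -58.333333 − (-58.75) ≈ 0.4167.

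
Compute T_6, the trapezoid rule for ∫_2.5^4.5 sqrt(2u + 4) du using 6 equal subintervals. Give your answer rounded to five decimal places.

6.62354

Δu = (4.5 − 2.5)/6 = 1/3.
f(2.5) ≈ 3.00000, f(17/6) ≈ 3.10913, f(19/6) ≈ 3.21455, f(3.5) ≈ 3.31662, f(23/6) ≈ 3.41565, f(25/6) ≈ 3.51188, f(4.5) ≈ 3.60555.
T_6 = (Δu/2)·[f(u_0) + 2f(u_1) + ... + 2f(u_{5}) + f(u_6)].
Sum ≈ 6.62354.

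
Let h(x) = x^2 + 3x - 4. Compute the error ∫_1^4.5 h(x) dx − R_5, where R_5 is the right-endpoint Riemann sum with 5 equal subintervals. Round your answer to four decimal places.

-10.6983

Exact integral: ∫_1^4.5 h(x) dx ≈ 44.916667.
R_5 = 55.615.
Error ≈ 44.916667 − 55.615 ≈ -10.6983.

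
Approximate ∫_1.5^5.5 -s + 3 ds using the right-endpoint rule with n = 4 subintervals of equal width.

Δs = (5.5 − 1.5)/4 = 1.
Right endpoints: 2.5, 3.5, 4.5, 5.5.
f(2.5) = 0.5, f(3.5) = -0.5, f(4.5) = -1.5, f(5.5) = -2.5.
Sum = Δs · [f(2.5) + f(3.5) + f(4.5) + f(5.5)].
Sum = -4.

-4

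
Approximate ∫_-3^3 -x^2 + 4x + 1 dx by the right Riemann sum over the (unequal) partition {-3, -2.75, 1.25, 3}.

20.359375

Subinterval widths: 0.25, 4, 1.75.
Right endpoints: -2.75, 1.25, 3.
f(-2.75) = -17.5625, f(1.25) = 4.4375, f(3) = 4.
Sum = Σ Δx_i · f(x_i).
Sum = 20.359375.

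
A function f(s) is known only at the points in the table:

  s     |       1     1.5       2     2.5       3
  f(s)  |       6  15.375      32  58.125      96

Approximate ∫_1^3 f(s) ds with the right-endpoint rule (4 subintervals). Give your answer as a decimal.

100.75

Δs = 0.5.
Sum = 0.5·[15.375 + 32 + 58.125 + 96] = 100.75.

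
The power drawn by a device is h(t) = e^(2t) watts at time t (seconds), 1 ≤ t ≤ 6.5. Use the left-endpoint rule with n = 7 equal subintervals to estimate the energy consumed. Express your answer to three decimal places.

Δt = (6.5 − 1)/7 = 11/14.
Left endpoints: 1, 25/14, 18/7, 47/14, 29/7, 69/14, 40/7.
h(1) ≈ 7.389, h(25/14) ≈ 35.567, h(18/7) ≈ 171.204, h(47/14) ≈ 824.095, h(29/7) ≈ 3966.797, h(69/14) ≈ 19094.256, h(40/7) ≈ 91910.580.
Sum = Δt · [h(1) + h(25/14) + h(18/7) + ...].
Sum ≈ 91150.627.

91150.627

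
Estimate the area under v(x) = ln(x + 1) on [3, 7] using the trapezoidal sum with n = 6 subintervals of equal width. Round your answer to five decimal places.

Δx = (7 − 3)/6 = 2/3.
v(3) ≈ 1.38629, v(11/3) ≈ 1.54045, v(13/3) ≈ 1.67398, v(5) ≈ 1.79176, v(17/3) ≈ 1.89712, v(19/3) ≈ 1.99243, v(7) ≈ 2.07944.
T_6 = (Δx/2)·[v(x_0) + 2v(x_1) + ... + 2v(x_{5}) + v(x_6)].
Sum ≈ 7.08573.

7.08573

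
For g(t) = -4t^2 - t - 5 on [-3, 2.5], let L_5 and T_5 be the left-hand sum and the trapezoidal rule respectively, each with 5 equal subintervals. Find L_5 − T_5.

-3.025

L_5 = -90.42.
T_5 = -87.395.
L_5 − T_5 = -3.025.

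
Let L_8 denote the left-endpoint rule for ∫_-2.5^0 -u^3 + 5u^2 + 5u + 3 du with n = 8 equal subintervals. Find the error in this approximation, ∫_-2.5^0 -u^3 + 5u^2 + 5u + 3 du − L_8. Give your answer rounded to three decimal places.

Exact integral: ∫_-2.5^0 f(u) du ≈ 27.68229.
L_8 ≈ 33.40942.
Error ≈ 27.68229 − 33.40942 ≈ -5.727.

-5.727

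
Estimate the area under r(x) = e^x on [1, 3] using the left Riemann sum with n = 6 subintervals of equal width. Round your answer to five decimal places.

Δx = (3 − 1)/6 = 1/3.
Left endpoints: 1, 4/3, 5/3, 2, 7/3, 8/3.
r(1) ≈ 2.71828, r(4/3) ≈ 3.79367, r(5/3) ≈ 5.29449, r(2) ≈ 7.38906, r(7/3) ≈ 10.31226, r(8/3) ≈ 14.39192.
Sum = Δx · [r(1) + r(4/3) + r(5/3) + ...].
Sum ≈ 14.63322.

14.63322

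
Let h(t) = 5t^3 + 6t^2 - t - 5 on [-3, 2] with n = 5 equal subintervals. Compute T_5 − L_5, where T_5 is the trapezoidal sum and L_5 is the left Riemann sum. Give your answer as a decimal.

70

T_5 = -35.
L_5 = -105.
T_5 − L_5 = 70.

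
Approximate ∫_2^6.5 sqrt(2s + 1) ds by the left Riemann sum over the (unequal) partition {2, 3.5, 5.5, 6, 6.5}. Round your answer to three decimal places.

Subinterval widths: 1.5, 2, 0.5, 0.5.
Left endpoints: 2, 3.5, 5.5, 6.
f(2) ≈ 2.236, f(3.5) ≈ 2.828, f(5.5) ≈ 3.464, f(6) ≈ 3.606.
Sum = Σ Δs_i · f(s_i).
Sum ≈ 12.546.

12.546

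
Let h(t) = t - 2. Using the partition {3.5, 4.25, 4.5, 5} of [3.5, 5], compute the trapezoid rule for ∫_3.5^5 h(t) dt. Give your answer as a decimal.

3.375

Subinterval widths: 0.75, 0.25, 0.5.
h(3.5) = 1.5, h(4.25) = 2.25, h(4.5) = 2.5, h(5) = 3.
On each subinterval the trapezoid contributes (Δt_i/2)·[h(t_{i-1}) + h(t_i)].
Sum = 3.375.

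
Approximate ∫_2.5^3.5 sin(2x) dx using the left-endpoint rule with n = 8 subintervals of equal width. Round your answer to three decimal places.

Δx = (3.5 − 2.5)/8 = 0.125.
Left endpoints: 2.5, 2.625, 2.75, 2.875, 3, 3.125, 3.25, 3.375.
f(2.5) ≈ -0.959, f(2.625) ≈ -0.859, f(2.75) ≈ -0.706, f(2.875) ≈ -0.508, f(3) ≈ -0.279, f(3.125) ≈ -0.033, f(3.25) ≈ 0.215, f(3.375) ≈ 0.450.
Sum = Δx · [f(2.5) + f(2.625) + f(2.75) + ...].
Sum ≈ -0.335.

-0.335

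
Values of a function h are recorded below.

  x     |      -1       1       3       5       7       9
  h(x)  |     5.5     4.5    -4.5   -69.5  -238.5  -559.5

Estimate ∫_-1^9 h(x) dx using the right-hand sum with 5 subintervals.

Δx = 2.
Sum = 2·[4.5 + (-4.5) + (-69.5) + (-238.5) + (-559.5)] = -1735.

-1735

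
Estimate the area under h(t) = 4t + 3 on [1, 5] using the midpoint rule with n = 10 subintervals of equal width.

60

Δt = (5 − 1)/10 = 0.4.
Midpoints: 1.2, 1.6, 2, 2.4, 2.8, 3.2, 3.6, 4, 4.4, 4.8.
h(1.2) = 7.8, h(1.6) = 9.4, h(2) = 11, h(2.4) = 12.6, h(2.8) = 14.2, h(3.2) = 15.8, h(3.6) = 17.4, h(4) = 19, h(4.4) = 20.6, h(4.8) = 22.2.
Sum = Δt · [h(1.2) + h(1.6) + h(2) + ...].
Sum = 60.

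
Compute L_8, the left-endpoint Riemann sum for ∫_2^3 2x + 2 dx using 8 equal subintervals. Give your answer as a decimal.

Δx = (3 − 2)/8 = 0.125.
Left endpoints: 2, 2.125, 2.25, 2.375, 2.5, 2.625, 2.75, 2.875.
f(2) = 6, f(2.125) = 6.25, f(2.25) = 6.5, f(2.375) = 6.75, f(2.5) = 7, f(2.625) = 7.25, f(2.75) = 7.5, f(2.875) = 7.75.
Sum = Δx · [f(2) + f(2.125) + f(2.25) + ...].
Sum = 6.875.

6.875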